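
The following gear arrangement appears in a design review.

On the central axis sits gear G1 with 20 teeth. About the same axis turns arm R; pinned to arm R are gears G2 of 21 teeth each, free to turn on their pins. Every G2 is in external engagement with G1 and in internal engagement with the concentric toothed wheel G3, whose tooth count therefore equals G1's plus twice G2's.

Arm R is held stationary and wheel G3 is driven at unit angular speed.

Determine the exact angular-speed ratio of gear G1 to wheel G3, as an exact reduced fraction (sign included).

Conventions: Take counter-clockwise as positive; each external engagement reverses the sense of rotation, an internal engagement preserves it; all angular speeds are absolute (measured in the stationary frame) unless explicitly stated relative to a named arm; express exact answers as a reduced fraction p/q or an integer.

topology: planetary set — G1 20T / G2 21T / G3 62T, arm = carrier (Willis)
ring teeth: 20 + 2·21 = 62
20(ω_sun−ω_arm) = −62(ω_ring−ω_arm),  ω_arm = 0, ω_ring = 1
ω_sun = 0 − (62/20)(1−0) = -31/10
ω_out/ω_in = -31/10

-31/10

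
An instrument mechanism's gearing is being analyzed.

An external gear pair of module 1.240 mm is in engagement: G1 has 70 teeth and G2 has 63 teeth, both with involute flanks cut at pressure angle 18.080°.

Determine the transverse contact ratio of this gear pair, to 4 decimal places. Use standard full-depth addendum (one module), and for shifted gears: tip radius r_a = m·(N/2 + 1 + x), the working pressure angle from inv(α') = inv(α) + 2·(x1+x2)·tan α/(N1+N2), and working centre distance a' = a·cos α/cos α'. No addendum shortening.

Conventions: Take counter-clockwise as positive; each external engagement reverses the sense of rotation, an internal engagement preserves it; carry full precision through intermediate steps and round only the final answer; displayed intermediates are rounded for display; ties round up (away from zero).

1.9224

recognized (one external pair, fixed centres): single-mesh tooth geometry, m = 1.240, N1 = 70, N2 = 63
base radii: r_b1 = 41.257087, r_b2 = 37.131378
tip radii: r_a1 = 44.640000, r_a2 = 40.300000
no profile shift: α' = α, a' = a
action lengths: √(r_a1²−r_b1²) = 17.046477, √(r_a2²−r_b2²) = 15.663676
base pitch p_b = π·m·cos α = 3.703227
CR = (17.046477 + 15.663676 − 82.460000·sin 18.08000°)/3.703227 = 1.922414
contact ratio ≈ 1.9224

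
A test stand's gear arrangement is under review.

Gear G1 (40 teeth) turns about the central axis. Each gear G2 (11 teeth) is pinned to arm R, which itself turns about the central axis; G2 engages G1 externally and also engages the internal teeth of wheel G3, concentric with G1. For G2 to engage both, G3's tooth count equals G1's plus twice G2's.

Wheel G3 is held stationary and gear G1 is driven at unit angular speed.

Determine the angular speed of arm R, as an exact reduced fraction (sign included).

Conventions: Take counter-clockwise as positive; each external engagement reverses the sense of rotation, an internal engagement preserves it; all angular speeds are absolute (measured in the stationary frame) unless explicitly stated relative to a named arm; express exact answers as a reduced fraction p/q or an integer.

class = planetary set [G3 = 40+2·11 = 62; Willis about the carrier]
ring teeth: 40 + 2·11 = 62
40(ω_sun−ω_arm) = −62(ω_ring−ω_arm),  ω_ring = 0, ω_sun = 1
40(1−ω_arm) = −62(0−ω_arm)  ⇒  102·ω_arm = 40  ⇒  ω_arm = 20/51
exact speed ratio = 20/51

20/51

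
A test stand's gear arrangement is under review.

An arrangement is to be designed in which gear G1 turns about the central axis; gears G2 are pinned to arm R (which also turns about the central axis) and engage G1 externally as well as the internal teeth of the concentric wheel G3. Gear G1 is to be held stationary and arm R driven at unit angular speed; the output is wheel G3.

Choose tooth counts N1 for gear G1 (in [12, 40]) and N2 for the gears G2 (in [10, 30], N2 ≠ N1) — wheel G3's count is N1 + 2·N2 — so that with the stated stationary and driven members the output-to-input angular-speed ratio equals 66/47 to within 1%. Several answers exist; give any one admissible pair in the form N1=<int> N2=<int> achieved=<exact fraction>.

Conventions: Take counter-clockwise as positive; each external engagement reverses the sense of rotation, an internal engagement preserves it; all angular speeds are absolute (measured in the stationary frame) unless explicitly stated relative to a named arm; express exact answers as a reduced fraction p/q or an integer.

N1=19 N2=14 achieved=66/47

planetary set to be sized for 66/47 (Willis relation)
Willis with ω_sun = 0: ω_ring/ω_arm = (N1+N3)/N3; set equal to 66/47  ⇒  N3/N1 = 1/(66/47 − 1) = 47/19
N3 = N1 + 2·N2  ⇒  N2/N1 = (N3/N1 − 1)/2 = (47/19 − 1)/2 = 14/19
smallest multiple with N1 ≥ 12 and N2 ≥ 10: k = 1  ⇒  N1 = 1·19 = 19, N2 = 1·14 = 14 (N1 ≤ 40, N2 ≤ 30, N2 ≠ N1 ✓), N3 = 19 + 2·14 = 47
check: (N1+N3)/N3 with N1 = 19, N3 = 47 gives 66/47; |achieved − target| = 0 ≤ 33/2350 ✓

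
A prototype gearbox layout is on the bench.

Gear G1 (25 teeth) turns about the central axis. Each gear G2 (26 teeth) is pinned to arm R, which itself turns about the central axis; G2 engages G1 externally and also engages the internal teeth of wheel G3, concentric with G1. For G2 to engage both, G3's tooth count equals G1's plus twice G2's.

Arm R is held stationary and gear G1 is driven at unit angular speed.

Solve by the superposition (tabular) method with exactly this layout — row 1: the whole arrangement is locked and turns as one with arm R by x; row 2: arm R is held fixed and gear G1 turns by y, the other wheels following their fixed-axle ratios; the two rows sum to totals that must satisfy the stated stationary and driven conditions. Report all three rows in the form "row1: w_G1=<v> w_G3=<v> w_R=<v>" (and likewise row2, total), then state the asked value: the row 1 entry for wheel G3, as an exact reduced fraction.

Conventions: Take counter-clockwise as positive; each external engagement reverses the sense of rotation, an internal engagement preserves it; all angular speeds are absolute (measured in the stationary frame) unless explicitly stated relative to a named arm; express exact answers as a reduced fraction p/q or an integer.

planetary set (25T centre, 26T on arm, 77T internal) — Willis relation
row 1 (train locked, turned with arm): all members turn x
row 2 (arm held, sun turns y): ω_ring = −(25/77)·y, ω_arm = 0
boundary: total ω_arm = x = 0 and total ω_sun = x + y = 1  ⇒  y = 1, x = 0
row 2 ring = −(25/77)·1 = -25/77
totals (row 1 + row 2): sun 0 + 1 = 1, ring 0 + (-25/77) = -25/77, arm 0 + 0 = 0
asked cell (row1, ring) = 0

row1: w_G1=0 w_G3=0 w_R=0
row2: w_G1=1 w_G3=-25/77 w_R=0
total: w_G1=1 w_G3=-25/77 w_R=0
asked value: 0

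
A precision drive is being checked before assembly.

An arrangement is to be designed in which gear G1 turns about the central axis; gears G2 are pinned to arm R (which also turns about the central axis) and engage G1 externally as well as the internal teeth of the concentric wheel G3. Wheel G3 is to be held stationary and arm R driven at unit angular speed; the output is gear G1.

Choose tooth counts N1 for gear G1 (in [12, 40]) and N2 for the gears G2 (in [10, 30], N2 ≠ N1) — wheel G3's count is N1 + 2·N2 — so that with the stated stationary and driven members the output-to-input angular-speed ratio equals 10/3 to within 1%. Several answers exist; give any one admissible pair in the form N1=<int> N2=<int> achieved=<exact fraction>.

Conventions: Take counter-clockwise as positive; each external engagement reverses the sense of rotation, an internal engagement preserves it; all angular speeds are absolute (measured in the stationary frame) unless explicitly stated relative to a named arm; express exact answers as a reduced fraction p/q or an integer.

N1=15 N2=10 achieved=10/3

planetary set to be sized for 10/3 (Willis relation)
Willis with ω_ring = 0: ω_sun/ω_arm = (N1+N3)/N1; set equal to 10/3  ⇒  N3/N1 = 10/3 − 1 = 7/3
N3 = N1 + 2·N2  ⇒  N2/N1 = (N3/N1 − 1)/2 = (7/3 − 1)/2 = 2/3
smallest multiple with N1 ≥ 12 and N2 ≥ 10: k = 5  ⇒  N1 = 5·3 = 15, N2 = 5·2 = 10 (N1 ≤ 40, N2 ≤ 30, N2 ≠ N1 ✓), N3 = 15 + 2·10 = 35
check: (N1+N3)/N1 with N1 = 15, N3 = 35 gives 10/3; |achieved − target| = 0 ≤ 1/30 ✓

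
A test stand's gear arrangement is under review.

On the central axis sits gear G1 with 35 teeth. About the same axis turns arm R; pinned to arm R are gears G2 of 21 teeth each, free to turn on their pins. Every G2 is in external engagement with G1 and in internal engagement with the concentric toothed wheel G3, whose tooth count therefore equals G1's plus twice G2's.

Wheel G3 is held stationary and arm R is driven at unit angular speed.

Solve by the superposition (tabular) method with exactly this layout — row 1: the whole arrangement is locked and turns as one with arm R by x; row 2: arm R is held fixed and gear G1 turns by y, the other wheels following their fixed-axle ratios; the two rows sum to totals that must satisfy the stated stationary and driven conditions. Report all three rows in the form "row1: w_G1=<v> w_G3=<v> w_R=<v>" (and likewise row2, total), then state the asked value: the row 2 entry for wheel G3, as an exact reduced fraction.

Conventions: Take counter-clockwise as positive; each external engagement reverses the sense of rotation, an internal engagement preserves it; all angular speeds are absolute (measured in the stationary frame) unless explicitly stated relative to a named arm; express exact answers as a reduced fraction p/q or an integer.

recognized (axles ride arm R): planetary set, 35/21/77 teeth
row 1 — lock + rotate with arm: ω_sun = ω_ring = ω_arm = x
superposition row 2 [arm held]: sun y, ring −(35/77)·y, arm 0
boundary: total ω_ring = x − (35/77)·y = 0 and total ω_arm = x = 1  ⇒  y = 11/5, x = 1
row 2 ring = −(35/77)·11/5 = -1
totals (row 1 + row 2): sun 1 + 11/5 = 16/5, ring 1 + (-1) = 0, arm 1 + 0 = 1
asked cell (row2, ring) = -1

row1: w_G1=1 w_G3=1 w_R=1
row2: w_G1=11/5 w_G3=-1 w_R=0
total: w_G1=16/5 w_G3=0 w_R=1
asked value: -1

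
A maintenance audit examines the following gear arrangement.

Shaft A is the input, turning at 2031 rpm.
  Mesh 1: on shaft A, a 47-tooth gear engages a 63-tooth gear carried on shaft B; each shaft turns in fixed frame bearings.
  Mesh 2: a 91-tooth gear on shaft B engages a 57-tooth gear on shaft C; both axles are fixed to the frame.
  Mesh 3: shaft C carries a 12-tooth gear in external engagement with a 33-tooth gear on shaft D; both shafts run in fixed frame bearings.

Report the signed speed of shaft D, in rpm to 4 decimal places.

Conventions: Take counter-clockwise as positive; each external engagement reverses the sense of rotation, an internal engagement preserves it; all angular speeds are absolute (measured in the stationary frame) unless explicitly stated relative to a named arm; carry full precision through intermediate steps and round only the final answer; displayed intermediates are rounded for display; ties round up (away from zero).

-879.6321 rpm

topology: fixed-axis compound train — 3 meshes, A→D
mesh 1 [47T→63T]: ω = 2031.0000×47/63 = 1515.1905 rpm, sense flips to −
mesh 2 [91T→57T]: ω = 1515.1905×91/57 = 2418.9883 rpm, sense flips to +
mesh 3 [12T→33T]: ω = 2418.9883×12/33 = 879.6321 rpm, sense flips to −
signed output speed = -879.6321 rpm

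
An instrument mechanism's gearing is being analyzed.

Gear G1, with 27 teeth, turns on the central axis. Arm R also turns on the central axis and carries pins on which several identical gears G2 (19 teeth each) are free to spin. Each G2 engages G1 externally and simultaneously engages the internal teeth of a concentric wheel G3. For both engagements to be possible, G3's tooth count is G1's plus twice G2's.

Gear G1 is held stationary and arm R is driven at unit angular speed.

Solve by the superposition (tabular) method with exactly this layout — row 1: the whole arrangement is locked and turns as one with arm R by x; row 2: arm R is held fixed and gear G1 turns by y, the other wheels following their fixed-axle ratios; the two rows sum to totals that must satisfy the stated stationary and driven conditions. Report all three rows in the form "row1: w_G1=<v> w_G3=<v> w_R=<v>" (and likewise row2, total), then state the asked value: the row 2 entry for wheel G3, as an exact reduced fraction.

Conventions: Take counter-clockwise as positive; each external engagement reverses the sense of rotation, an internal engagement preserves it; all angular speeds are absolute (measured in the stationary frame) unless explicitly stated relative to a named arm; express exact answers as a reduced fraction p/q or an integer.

row1: w_G1=1 w_G3=1 w_R=1
row2: w_G1=-1 w_G3=27/65 w_R=0
total: w_G1=0 w_G3=92/65 w_R=1
asked value: 27/65

topology: planetary set — G1 27T / G2 19T / G3 65T, arm = carrier (Willis)
row 1: whole set turns with the arm by x
row 2 — arm fixed, fixed-axis ratios: sun y, ring −(27/65)·y, arm 0
boundary: total ω_sun = x + y = 0 and total ω_arm = x = 1  ⇒  y = -1, x = 1
row 2 ring = −(27/65)·(-1) = 27/65
totals (row 1 + row 2): sun 1 + (-1) = 0, ring 1 + 27/65 = 92/65, arm 1 + 0 = 1
asked cell (row2, ring) = 27/65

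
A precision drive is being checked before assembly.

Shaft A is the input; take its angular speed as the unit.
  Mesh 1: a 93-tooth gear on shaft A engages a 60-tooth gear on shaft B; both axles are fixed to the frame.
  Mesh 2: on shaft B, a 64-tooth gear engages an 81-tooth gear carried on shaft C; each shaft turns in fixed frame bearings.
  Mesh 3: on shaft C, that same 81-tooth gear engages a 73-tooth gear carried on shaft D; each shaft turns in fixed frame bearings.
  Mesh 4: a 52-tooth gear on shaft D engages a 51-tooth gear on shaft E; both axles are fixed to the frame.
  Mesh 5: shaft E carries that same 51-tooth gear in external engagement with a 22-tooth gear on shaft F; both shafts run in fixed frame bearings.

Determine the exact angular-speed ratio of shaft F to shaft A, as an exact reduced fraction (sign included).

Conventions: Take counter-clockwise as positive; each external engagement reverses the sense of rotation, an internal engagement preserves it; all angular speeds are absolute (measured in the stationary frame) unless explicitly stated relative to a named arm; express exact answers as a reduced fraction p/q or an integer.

-12896/4015

class = fixed-axis compound train [5 meshes; 5 ratios multiply, 5 sense flips]
mesh 1 [93T→60T]: running ratio 31/20, sense −
mesh 2 [64T→81T]: running ratio 496/405, sense +
mesh 3 [81T→73T]: running ratio 496/365, sense −
mesh 4 [52T→51T]: running ratio 25792/18615, sense +
mesh 5 [51T→22T]: running ratio 12896/4015, sense −
ω_out/ω_in = -12896/4015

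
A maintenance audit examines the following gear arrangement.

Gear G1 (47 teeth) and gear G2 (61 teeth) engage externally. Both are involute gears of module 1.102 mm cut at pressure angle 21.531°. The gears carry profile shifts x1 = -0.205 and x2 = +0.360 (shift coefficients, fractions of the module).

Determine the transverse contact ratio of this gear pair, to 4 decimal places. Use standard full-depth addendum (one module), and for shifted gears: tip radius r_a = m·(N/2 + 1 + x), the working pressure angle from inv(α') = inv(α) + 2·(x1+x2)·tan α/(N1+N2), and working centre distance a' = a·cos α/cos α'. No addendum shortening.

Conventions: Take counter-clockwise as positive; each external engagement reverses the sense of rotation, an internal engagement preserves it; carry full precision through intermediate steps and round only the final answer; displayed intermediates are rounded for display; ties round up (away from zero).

topology: single-mesh involute geometry — m = 1.102, 47T/61T pair
base radii: r_b1 = 24.089885, r_b2 = 31.265595
tip radii: r_a1 = 26.773090, r_a2 = 35.109720
inv(α') = inv(21.531°) + 2·(-0.205+0.360)·tan α/(47+61) = 0.01988124  ⇒  α' = 21.93925°
a' = a·cos α / cos α' = 59.5080·cos 21.531°/cos 21.93925° = 59.677277
action lengths: √(r_a1²−r_b1²) = 11.682285, √(r_a2²−r_b2²) = 15.973571
base pitch p_b = π·m·cos α = 3.220451
CR = (11.682285 + 15.973571 − 59.677277·sin 21.93925°)/3.220451 = 1.664064
contact ratio ≈ 1.6641

1.6641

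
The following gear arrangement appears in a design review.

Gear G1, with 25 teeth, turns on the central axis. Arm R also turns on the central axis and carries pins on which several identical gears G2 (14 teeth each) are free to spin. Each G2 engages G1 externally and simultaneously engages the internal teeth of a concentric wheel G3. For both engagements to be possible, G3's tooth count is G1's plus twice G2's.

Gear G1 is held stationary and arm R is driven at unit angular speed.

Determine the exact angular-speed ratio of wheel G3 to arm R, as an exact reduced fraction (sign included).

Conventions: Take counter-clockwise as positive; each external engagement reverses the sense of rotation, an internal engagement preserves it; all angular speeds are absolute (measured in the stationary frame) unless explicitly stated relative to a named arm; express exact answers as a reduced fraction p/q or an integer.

78/53

planetary set (25T centre, 14T on arm, 53T internal) — Willis relation
ring teeth: 25 + 2·14 = 53
25(ω_sun−ω_arm) = −53(ω_ring−ω_arm),  ω_sun = 0, ω_arm = 1
ω_ring = 1 − (25/53)(0−1) = 78/53
ω_out/ω_in = 78/53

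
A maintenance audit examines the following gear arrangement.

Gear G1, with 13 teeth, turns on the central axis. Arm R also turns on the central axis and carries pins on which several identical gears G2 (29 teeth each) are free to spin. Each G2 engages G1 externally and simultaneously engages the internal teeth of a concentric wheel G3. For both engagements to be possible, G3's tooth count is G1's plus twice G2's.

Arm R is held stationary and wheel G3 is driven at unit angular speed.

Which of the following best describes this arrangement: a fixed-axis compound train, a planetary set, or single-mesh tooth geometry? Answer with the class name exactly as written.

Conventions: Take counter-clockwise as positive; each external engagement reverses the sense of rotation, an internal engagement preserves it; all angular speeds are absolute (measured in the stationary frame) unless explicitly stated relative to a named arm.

planetary set

topology: planetary set — G1 13T / G2 29T / G3 71T, arm = carrier (Willis)
classification: planetary set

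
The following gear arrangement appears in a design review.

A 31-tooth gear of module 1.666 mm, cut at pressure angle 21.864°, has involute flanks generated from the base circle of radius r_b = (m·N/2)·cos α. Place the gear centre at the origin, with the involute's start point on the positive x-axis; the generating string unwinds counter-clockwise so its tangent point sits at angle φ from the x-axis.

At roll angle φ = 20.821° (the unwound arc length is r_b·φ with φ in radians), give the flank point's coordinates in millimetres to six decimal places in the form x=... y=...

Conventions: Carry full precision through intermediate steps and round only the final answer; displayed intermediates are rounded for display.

class = single-mesh tooth geometry [base-circle involute, m = 1.666, 31T]
pitch radius r_p = m·N/2 = 1.666·31/2 = 25.823000
base radius r_b = r_p·cos α = 25.823000·cos 21.864° = 23.965563
roll angle φ = 20.821° = 0.36339500 rad
x = r_b·(cos φ + φ·sin φ) = 25.496101
y = r_b·(sin φ − φ·cos φ) = 0.378318

x=25.496101 y=0.378318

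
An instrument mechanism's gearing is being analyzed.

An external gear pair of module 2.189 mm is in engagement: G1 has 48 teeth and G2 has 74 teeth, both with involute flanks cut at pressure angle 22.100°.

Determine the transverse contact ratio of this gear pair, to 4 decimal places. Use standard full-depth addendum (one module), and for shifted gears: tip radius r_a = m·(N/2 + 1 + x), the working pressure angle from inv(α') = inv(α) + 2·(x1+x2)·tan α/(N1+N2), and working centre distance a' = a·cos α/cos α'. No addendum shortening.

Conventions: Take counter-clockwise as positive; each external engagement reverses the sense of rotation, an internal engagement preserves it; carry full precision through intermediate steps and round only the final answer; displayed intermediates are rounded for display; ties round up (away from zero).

1.6730

topology: single-mesh involute geometry — m = 2.189, 48T/74T pair
base radii: r_b1 = 48.676108, r_b2 = 75.042333
tip radii: r_a1 = 54.725000, r_a2 = 83.182000
no profile shift: α' = α, a' = a
action lengths: √(r_a1²−r_b1²) = 25.009241, √(r_a2²−r_b2²) = 35.887231
base pitch p_b = π·m·cos α = 6.371688
CR = (25.009241 + 35.887231 − 133.529000·sin 22.10000°)/6.371688 = 1.672967
contact ratio ≈ 1.6730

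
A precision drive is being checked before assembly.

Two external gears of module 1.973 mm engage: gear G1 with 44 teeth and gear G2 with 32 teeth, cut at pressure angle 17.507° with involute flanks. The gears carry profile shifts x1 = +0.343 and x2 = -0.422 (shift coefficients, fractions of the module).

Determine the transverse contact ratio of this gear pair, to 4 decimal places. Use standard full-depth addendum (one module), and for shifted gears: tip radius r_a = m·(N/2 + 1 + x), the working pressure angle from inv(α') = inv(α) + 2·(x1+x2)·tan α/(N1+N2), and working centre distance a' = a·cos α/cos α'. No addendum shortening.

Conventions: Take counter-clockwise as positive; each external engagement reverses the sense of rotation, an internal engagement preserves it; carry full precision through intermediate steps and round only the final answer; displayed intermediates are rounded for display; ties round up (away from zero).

1.8523

recognized (one external pair, fixed centres): single-mesh tooth geometry, m = 1.973, N1 = 44, N2 = 32
base radii: r_b1 = 41.395443, r_b2 = 30.105777
tip radii: r_a1 = 46.055739, r_a2 = 32.708394
inv(α') = inv(17.507°) + 2·(+0.343-0.422)·tan α/(44+32) = 0.00922255  ⇒  α' = 17.12037°
a' = a·cos α / cos α' = 74.9740·cos 17.507°/cos 17.12037° = 74.816454
action lengths: √(r_a1²−r_b1²) = 20.187828, √(r_a2²−r_b2²) = 12.785978
base pitch p_b = π·m·cos α = 5.911255
CR = (20.187828 + 12.785978 − 74.816454·sin 17.12037°)/5.911255 = 1.852286
contact ratio ≈ 1.8523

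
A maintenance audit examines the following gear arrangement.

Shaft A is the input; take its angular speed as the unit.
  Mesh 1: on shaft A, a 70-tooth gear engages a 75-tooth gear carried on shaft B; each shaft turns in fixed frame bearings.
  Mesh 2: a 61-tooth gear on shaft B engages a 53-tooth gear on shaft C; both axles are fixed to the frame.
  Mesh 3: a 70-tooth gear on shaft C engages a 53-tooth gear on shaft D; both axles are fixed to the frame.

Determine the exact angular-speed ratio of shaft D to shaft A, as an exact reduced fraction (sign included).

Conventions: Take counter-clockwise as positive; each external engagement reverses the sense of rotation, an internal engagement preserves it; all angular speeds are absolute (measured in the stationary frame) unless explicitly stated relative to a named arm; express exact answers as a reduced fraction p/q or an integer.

class = fixed-axis compound train [3 meshes; 3 ratios multiply, 3 sense flips]
mesh 1 [70T→75T]: running ratio 14/15, sense −
mesh 2 [61T→53T]: running ratio 854/795, sense +
mesh 3 [70T→53T]: running ratio 11956/8427, sense −
ω_out/ω_in = -11956/8427

-11956/8427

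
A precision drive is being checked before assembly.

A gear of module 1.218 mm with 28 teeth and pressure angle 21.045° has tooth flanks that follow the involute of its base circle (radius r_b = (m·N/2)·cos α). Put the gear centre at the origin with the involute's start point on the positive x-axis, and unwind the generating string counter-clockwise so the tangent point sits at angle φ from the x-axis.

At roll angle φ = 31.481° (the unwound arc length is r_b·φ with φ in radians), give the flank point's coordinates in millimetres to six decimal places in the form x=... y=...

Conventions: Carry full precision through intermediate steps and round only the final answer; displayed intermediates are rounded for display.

recognized (one wheel, involute flank): single-mesh tooth geometry, m = 1.218, N = 28
pitch radius r_p = m·N/2 = 1.218·28/2 = 17.052000
base radius r_b = r_p·cos α = 17.052000·cos 21.045° = 15.914609
roll angle φ = 31.481° = 0.54944710 rad
x = r_b·(cos φ + φ·sin φ) = 18.138570
y = r_b·(sin φ − φ·cos φ) = 0.853659

x=18.138570 y=0.853659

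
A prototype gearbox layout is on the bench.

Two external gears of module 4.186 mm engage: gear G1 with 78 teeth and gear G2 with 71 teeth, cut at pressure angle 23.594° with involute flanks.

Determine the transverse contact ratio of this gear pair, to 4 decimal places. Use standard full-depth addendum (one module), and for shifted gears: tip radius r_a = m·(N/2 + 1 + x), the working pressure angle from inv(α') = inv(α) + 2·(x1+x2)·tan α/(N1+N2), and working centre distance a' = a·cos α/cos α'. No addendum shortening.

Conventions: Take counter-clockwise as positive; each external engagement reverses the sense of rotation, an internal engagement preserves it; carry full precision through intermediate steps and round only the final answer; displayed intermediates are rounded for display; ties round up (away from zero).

1.6304

topology: single-mesh involute geometry — m = 4.186, 78T/71T pair
base radii: r_b1 = 149.606725, r_b2 = 136.180480
tip radii: r_a1 = 167.440000, r_a2 = 152.789000
no profile shift: α' = α, a' = a
action lengths: √(r_a1²−r_b1²) = 75.192962, √(r_a2²−r_b2²) = 69.277380
base pitch p_b = π·m·cos α = 12.051369
CR = (75.192962 + 69.277380 − 311.857000·sin 23.59400°)/12.051369 = 1.630406
contact ratio ≈ 1.6304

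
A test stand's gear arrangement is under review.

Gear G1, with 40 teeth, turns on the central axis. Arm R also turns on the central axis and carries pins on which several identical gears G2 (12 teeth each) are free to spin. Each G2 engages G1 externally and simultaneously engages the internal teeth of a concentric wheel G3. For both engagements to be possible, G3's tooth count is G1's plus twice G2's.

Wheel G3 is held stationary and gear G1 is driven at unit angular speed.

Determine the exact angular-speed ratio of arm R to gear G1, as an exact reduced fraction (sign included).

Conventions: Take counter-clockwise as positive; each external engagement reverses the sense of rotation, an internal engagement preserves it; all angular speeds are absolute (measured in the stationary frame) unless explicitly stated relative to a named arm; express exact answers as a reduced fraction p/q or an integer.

5/13

recognized (axles ride arm R): planetary set, 40/12/64 teeth
ring teeth: 40 + 2·12 = 64
40(ω_sun−ω_arm) = −64(ω_ring−ω_arm),  ω_ring = 0, ω_sun = 1
40(1−ω_arm) = −64(0−ω_arm)  ⇒  104·ω_arm = 40  ⇒  ω_arm = 5/13
ω_out/ω_in = 5/13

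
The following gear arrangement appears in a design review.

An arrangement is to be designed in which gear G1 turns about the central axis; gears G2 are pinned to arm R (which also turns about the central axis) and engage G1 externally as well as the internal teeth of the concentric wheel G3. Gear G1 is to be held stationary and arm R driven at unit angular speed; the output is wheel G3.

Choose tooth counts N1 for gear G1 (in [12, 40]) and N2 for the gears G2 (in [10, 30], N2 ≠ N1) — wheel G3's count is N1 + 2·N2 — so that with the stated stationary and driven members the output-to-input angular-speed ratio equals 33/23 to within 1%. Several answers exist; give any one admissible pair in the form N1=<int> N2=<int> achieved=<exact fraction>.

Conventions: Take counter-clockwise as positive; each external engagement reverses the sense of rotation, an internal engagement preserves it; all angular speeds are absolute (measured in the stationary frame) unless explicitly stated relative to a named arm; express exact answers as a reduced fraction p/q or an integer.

N1=20 N2=13 achieved=33/23

topology: planetary set — design target 33/23, arm = carrier (Willis)
Willis with ω_sun = 0: ω_ring/ω_arm = (N1+N3)/N3; set equal to 33/23  ⇒  N3/N1 = 1/(33/23 − 1) = 23/10
N3 = N1 + 2·N2  ⇒  N2/N1 = (N3/N1 − 1)/2 = (23/10 − 1)/2 = 13/20
smallest multiple with N1 ≥ 12 and N2 ≥ 10: k = 1  ⇒  N1 = 1·20 = 20, N2 = 1·13 = 13 (N1 ≤ 40, N2 ≤ 30, N2 ≠ N1 ✓), N3 = 20 + 2·13 = 46
check: (N1+N3)/N3 with N1 = 20, N3 = 46 gives 33/23; |achieved − target| = 0 ≤ 33/2300 ✓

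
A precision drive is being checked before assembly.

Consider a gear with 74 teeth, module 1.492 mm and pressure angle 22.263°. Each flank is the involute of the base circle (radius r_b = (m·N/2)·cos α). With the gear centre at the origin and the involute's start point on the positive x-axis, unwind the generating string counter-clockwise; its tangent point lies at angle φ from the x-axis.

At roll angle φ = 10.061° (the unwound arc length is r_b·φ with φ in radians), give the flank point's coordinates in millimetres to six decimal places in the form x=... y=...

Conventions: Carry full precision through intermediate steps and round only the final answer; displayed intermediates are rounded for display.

x=51.870382 y=0.091922

single-mesh involute tooth geometry (74T wheel at module 1.492)
pitch radius r_p = m·N/2 = 1.492·74/2 = 55.204000
base radius r_b = r_p·cos α = 55.204000·cos 22.263° = 51.088794
roll angle φ = 10.061° = 0.17559758 rad
x = r_b·(cos φ + φ·sin φ) = 51.870382
y = r_b·(sin φ − φ·cos φ) = 0.091922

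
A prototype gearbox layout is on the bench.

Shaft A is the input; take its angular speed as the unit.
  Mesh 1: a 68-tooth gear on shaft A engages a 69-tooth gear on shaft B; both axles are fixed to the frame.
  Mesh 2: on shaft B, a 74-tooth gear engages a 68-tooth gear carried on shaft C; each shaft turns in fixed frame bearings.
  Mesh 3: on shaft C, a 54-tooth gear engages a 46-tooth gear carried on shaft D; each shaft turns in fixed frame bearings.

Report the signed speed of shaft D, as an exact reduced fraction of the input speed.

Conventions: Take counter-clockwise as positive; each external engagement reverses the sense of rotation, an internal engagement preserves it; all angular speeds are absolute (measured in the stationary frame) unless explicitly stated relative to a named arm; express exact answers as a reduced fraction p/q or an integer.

-666/529

3-mesh fixed-axis compound train (all bearings frame-fixed)
mesh 1 [68T→69T]: |ω|/ω_in = 1×68/69 = 68/69, sense flips to −
mesh 2 [74T→68T]: |ω|/ω_in = (68/69)×74/68 = 74/69, sense flips to +
mesh 3 [54T→46T]: |ω|/ω_in = (74/69)×54/46 = 666/529, sense flips to −
signed output speed (× input speed) = -666/529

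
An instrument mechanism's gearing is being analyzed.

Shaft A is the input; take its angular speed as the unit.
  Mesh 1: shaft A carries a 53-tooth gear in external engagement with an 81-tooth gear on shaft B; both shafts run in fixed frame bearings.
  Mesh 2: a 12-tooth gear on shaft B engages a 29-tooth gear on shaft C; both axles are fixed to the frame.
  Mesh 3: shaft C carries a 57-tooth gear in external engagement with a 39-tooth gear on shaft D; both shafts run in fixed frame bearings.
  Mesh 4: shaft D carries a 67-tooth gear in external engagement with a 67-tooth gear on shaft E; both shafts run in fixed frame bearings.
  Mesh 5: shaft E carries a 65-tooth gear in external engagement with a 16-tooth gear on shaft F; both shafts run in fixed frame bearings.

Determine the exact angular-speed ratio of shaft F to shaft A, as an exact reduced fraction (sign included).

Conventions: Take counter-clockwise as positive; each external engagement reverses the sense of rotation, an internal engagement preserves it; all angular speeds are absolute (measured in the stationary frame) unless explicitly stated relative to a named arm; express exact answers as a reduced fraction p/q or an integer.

class = fixed-axis compound train [5 meshes; 5 ratios multiply, 5 sense flips]
mesh 1 [53T→81T]: running ratio 53/81, sense −
mesh 2 [12T→29T]: running ratio 212/783, sense +
mesh 3 [57T→39T]: running ratio 4028/10179, sense −
mesh 4 [67T→67T]: running ratio 4028/10179, sense +
mesh 5 [65T→16T]: running ratio 5035/3132, sense −
ω_out/ω_in = -5035/3132

-5035/3132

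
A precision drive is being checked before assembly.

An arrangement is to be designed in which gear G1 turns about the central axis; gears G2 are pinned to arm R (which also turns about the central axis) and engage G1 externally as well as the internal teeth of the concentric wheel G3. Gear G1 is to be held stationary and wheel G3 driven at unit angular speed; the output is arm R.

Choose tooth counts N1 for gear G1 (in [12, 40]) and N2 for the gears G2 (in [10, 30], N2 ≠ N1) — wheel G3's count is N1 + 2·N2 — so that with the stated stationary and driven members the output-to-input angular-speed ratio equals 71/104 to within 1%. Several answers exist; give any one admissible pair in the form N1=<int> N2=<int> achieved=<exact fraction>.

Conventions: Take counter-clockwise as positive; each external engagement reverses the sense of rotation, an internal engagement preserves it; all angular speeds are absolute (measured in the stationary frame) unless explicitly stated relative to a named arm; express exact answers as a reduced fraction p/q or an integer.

N1=33 N2=19 achieved=71/104

topology: planetary set — design target 71/104, arm = carrier (Willis)
Willis with ω_sun = 0: ω_arm/ω_ring = N3/(N1+N3); set equal to 71/104  ⇒  N3/N1 = (71/104)/(1 − 71/104) = 71/33
N3 = N1 + 2·N2  ⇒  N2/N1 = (N3/N1 − 1)/2 = (71/33 − 1)/2 = 19/33
smallest multiple with N1 ≥ 12 and N2 ≥ 10: k = 1  ⇒  N1 = 1·33 = 33, N2 = 1·19 = 19 (N1 ≤ 40, N2 ≤ 30, N2 ≠ N1 ✓), N3 = 33 + 2·19 = 71
check: N3/(N1+N3) with N1 = 33, N3 = 71 gives 71/104; |achieved − target| = 0 ≤ 71/10400 ✓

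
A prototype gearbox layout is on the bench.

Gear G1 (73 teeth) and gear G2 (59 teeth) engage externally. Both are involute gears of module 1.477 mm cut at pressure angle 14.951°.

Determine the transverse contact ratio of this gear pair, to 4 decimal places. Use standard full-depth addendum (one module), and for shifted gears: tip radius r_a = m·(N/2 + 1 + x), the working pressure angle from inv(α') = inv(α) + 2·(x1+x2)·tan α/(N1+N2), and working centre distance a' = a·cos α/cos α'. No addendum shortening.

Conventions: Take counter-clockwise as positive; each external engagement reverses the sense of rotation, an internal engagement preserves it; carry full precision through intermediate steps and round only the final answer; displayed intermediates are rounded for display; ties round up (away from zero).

recognized (one external pair, fixed centres): single-mesh tooth geometry, m = 1.477, N1 = 73, N2 = 59
base radii: r_b1 = 52.085458, r_b2 = 42.096466
tip radii: r_a1 = 55.387500, r_a2 = 45.048500
no profile shift: α' = α, a' = a
action lengths: √(r_a1²−r_b1²) = 18.838265, √(r_a2²−r_b2²) = 16.039168
base pitch p_b = π·m·cos α = 4.483049
CR = (18.838265 + 16.039168 − 97.482000·sin 14.95100°)/4.483049 = 2.169900
contact ratio ≈ 2.1699

2.1699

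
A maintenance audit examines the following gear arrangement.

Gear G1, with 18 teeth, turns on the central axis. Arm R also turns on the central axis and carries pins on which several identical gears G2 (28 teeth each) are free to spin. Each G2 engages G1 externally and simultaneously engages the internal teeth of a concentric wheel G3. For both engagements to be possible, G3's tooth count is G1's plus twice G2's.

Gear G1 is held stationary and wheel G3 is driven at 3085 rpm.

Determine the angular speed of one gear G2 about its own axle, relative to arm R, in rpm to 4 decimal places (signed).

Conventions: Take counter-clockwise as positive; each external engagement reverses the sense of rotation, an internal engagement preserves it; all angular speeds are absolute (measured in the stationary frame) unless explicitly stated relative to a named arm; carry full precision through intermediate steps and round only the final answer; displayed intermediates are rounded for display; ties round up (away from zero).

planetary set (18T centre, 28T on arm, 74T internal) — Willis relation
normalise by the input: solve with ω_ring = 1, then scale by 3085 rpm
ring teeth: 18 + 2·28 = 74
18(ω_sun−ω_arm) = −74(ω_ring−ω_arm),  ω_sun = 0, ω_ring = 1
18(0−ω_arm) = −74(1−ω_arm)  ⇒  92·ω_arm = 74  ⇒  ω_arm = 37/46
sun–planet mesh: 18·(0−37/46) = −28·(ω_p−ω_arm)  ⇒  ω_p−ω_arm = 333/644
scale: ω_p−ω_arm = 333/644 × 3085 rpm = +1595.1941 rpm

+1595.1941 rpm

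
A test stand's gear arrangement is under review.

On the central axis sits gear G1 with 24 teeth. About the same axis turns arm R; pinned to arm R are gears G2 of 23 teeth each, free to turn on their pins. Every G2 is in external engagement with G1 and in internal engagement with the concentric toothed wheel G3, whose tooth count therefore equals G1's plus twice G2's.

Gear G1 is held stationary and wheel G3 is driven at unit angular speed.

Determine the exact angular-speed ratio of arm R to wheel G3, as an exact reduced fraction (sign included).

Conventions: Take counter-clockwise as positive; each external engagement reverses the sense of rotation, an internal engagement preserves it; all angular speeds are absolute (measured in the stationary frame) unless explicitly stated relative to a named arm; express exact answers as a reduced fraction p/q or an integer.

35/47

planetary set (24T centre, 23T on arm, 70T internal) — Willis relation
ring teeth: 24 + 2·23 = 70
24(ω_sun−ω_arm) = −70(ω_ring−ω_arm),  ω_sun = 0, ω_ring = 1
24(0−ω_arm) = −70(1−ω_arm)  ⇒  94·ω_arm = 70  ⇒  ω_arm = 35/47
ω_out/ω_in = 35/47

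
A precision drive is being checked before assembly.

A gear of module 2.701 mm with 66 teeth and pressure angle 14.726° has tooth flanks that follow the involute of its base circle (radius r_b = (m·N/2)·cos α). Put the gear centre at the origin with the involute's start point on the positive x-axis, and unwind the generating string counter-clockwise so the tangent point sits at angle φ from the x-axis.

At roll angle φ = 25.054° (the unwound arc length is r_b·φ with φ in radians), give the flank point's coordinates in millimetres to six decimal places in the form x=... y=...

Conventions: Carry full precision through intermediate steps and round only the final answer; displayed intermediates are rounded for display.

x=94.057017 y=2.356941

class = single-mesh tooth geometry [base-circle involute, m = 2.701, 66T]
pitch radius r_p = m·N/2 = 2.701·66/2 = 89.133000
base radius r_b = r_p·cos α = 89.133000·cos 14.726° = 86.205204
roll angle φ = 25.054° = 0.43727479 rad
x = r_b·(cos φ + φ·sin φ) = 94.057017
y = r_b·(sin φ − φ·cos φ) = 2.356941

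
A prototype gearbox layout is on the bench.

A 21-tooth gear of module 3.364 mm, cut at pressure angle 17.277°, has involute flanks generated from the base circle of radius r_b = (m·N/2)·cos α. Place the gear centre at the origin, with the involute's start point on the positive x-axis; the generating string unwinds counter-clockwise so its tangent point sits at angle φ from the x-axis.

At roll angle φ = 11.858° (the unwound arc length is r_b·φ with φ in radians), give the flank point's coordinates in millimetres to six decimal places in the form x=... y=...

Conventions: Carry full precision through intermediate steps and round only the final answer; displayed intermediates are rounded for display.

x=34.442898 y=0.099238

topology: single-mesh involute geometry — m = 3.364, N = 21
pitch radius r_p = m·N/2 = 3.364·21/2 = 35.322000
base radius r_b = r_p·cos α = 35.322000·cos 17.277° = 33.728275
roll angle φ = 11.858° = 0.20696114 rad
x = r_b·(cos φ + φ·sin φ) = 34.442898
y = r_b·(sin φ − φ·cos φ) = 0.099238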